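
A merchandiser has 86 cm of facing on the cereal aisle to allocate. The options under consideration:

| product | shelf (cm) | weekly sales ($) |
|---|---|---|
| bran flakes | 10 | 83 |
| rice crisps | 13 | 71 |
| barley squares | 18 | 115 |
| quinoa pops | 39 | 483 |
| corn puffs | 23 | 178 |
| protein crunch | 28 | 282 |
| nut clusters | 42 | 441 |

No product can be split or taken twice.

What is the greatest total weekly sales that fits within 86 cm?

924

Ranking by ratio (weekly sales/cm): quinoa pops 12.38, nut clusters 10.50, protein crunch 10.07.
Best packing: quinoa pops + nut clusters — 81 cm, 924 total.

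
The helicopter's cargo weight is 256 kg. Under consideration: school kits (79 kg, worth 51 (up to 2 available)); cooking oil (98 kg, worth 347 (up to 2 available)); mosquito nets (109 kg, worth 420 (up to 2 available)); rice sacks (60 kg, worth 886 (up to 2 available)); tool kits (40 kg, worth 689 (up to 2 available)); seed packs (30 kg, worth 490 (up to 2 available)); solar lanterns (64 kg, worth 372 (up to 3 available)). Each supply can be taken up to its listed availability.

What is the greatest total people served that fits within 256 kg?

A density-first pass picks rice sacks + 2×tool kits + 2×seed packs — 3244 at 200 kg.
Dropping seed packs frees 30 kg; slotting in rice sacks (60 kg) lifts the total to 3640 at 230 kg.
No other feasible combination exceeds 3640.

3640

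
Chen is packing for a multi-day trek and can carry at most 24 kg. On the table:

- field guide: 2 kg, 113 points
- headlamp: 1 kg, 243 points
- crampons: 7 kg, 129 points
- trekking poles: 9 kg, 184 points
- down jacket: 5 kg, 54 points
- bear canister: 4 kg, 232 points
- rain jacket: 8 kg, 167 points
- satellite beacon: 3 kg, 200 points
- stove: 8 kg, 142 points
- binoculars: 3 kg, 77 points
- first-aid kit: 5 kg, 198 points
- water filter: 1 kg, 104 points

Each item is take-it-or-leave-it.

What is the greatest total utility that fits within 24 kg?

1257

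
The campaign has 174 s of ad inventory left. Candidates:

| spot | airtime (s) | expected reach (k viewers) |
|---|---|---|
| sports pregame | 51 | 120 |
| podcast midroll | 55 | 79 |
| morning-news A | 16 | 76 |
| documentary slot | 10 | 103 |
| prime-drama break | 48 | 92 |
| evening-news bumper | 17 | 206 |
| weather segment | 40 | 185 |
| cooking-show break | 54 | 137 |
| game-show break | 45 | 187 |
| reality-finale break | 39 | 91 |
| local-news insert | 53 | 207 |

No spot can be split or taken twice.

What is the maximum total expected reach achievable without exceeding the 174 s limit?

Greedy by ratio would take morning-news A + documentary slot + evening-news bumper + weather segment + game-show break + reality-finale break: 167 s used, total 848.
Dropping morning-news A and reality-finale break frees 55 s; slotting in local-news insert (53 s) lifts the total to 888 at 165 s.
Every other selection either busts 174 s or fails to beat 888.

888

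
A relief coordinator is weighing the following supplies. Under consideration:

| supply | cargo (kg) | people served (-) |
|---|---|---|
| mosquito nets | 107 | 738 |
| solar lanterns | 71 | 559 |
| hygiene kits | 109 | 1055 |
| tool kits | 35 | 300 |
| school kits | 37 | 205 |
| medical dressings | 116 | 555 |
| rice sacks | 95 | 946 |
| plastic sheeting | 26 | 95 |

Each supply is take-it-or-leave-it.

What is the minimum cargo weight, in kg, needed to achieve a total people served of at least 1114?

130

Look for the lowest-cargo combination reaching 1114.
tool kits + rice sacks reaches 1246 using 130 kg.
Below 130 kg the best achievable stays under 1114.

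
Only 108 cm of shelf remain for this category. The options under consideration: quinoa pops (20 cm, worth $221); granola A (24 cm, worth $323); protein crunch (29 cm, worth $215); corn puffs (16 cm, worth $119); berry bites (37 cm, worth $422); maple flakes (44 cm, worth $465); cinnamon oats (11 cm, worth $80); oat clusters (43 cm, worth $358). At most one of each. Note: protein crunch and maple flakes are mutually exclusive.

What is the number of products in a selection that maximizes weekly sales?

3

Optimal total is 1210.
granola A + berry bites + maple flakes hits 1210 at 105 cm.
Every optimal selection uses 3 products.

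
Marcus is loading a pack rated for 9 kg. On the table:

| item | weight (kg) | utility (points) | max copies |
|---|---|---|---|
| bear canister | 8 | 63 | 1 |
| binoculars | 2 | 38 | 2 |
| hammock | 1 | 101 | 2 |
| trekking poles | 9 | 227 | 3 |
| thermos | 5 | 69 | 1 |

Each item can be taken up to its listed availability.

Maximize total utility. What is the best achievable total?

Greedy by ratio would take 2×binoculars + 2×hammock: 6 kg used, total 278.
Replace binoculars with thermos: the trade gains 31 net, giving 309 at 9 kg.
Nothing else within 9 kg beats 309.

309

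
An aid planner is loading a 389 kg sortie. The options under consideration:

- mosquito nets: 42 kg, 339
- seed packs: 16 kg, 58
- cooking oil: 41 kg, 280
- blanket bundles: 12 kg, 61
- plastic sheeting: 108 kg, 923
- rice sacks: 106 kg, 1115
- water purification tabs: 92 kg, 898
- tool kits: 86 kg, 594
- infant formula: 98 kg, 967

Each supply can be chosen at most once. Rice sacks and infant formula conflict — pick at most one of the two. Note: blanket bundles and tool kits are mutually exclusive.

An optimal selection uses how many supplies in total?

5

The maximum people served within 389 kg is 3555.
mosquito nets + cooking oil + plastic sheeting + rice sacks + water purification tabs hits 3555 at 389 kg.
Every optimal selection uses 5 supplies.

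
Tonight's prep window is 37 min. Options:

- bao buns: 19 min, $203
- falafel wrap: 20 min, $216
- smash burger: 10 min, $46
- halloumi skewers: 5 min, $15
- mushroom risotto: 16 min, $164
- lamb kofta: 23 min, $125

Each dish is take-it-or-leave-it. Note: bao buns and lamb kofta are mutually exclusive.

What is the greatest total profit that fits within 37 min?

380

Taking falafel wrap + mushroom risotto: 36 min used, 380 in profit.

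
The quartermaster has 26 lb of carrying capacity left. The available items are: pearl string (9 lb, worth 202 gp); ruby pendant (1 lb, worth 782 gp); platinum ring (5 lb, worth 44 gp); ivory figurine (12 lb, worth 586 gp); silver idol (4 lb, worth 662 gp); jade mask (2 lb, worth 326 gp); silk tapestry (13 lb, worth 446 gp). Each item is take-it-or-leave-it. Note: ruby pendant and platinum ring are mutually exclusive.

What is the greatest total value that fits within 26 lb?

2356

By value per lb: ruby pendant 782.00, silver idol 165.50, jade mask 163.00 lead.
Taking ruby pendant + ivory figurine + silver idol + jade mask: 19 lb used, 2356 in value.
Next best is pearl string + ruby pendant + ivory figurine + silver idol at 2232 (26 lb) — short by 124.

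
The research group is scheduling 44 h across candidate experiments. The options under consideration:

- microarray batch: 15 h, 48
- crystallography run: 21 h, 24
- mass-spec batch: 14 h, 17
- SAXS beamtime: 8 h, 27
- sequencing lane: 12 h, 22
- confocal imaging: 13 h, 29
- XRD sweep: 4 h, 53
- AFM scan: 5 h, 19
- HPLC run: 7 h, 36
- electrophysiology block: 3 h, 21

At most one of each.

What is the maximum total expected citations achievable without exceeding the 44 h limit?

The ratio ordering already packs tightly: microarray batch + SAXS beamtime + XRD sweep + AFM scan + HPLC run + electrophysiology block, 42 h, 204.

204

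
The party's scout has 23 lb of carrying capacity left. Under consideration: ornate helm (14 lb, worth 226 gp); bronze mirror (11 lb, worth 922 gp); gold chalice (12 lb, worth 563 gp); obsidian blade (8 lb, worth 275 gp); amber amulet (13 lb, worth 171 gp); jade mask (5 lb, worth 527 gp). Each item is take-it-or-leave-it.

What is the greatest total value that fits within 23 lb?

Ranking by ratio (value/lb): jade mask 105.40, bronze mirror 83.82, gold chalice 46.92.
Greedy by ratio would take bronze mirror + jade mask: 16 lb used, total 1449.
Dropping jade mask frees 5 lb; slotting in gold chalice (12 lb) lifts the total to 1485 at 23 lb.

1485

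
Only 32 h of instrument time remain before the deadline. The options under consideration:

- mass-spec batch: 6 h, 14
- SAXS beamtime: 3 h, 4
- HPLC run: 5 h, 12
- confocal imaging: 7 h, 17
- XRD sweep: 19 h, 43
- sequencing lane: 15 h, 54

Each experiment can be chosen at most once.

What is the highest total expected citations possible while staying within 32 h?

89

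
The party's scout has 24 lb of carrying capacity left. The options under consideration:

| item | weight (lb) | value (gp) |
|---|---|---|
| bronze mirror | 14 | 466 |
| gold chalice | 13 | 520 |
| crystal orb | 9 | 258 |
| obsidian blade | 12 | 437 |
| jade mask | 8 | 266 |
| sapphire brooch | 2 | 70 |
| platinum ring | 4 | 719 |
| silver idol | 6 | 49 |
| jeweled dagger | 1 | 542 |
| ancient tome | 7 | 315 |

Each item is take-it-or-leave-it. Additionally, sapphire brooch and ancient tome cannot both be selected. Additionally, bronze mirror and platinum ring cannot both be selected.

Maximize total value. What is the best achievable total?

2013

Obsidian blade + platinum ring + jeweled dagger + ancient tome uses 24 of the 24 lb and totals 2013.
Every other selection either busts 24 lb or breaks a pairing rule or fails to beat 2013.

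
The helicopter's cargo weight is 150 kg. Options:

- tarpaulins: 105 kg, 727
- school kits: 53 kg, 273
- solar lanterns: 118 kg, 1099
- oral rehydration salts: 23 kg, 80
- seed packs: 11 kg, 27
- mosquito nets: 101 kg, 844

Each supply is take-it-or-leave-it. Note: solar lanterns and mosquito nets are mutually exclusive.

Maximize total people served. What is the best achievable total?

Density check — solar lanterns 9.31, mosquito nets 8.36, tarpaulins 6.92, school kits 5.15 are the best per kg.
Solar lanterns + oral rehydration salts uses 141 of the 150 kg and totals 1179.

1179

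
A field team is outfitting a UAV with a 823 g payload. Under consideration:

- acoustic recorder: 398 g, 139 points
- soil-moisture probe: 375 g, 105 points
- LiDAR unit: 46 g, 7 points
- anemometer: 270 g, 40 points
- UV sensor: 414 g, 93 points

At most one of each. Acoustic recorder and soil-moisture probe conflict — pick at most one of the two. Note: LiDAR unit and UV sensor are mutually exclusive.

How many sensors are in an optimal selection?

Best achievable data value is 232.
One optimal bundle: acoustic recorder + UV sensor (812 g).
Any selection reaching 232 contains exactly 2 sensors.

2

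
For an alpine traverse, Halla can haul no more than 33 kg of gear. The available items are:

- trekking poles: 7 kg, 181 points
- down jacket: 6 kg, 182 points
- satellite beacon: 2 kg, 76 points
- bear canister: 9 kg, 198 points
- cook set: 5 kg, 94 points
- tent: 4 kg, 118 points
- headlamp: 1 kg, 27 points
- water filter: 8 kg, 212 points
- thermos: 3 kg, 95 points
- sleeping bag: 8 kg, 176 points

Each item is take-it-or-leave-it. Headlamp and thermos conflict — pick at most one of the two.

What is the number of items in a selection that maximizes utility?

Optimal total is 890.
trekking poles + down jacket + satellite beacon + cook set + tent + headlamp + water filter hits 890 at 33 kg.
Any selection reaching 890 contains exactly 7 items.

7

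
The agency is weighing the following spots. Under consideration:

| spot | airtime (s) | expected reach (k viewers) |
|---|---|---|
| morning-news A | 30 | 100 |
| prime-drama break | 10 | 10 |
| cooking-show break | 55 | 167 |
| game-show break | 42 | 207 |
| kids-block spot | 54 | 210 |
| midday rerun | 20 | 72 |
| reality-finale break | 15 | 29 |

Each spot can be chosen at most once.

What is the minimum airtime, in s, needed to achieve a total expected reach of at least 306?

Need the lightest bundle worth ≥ 306.
morning-news A + game-show break reaches 307 using 72 s.
Below 72 s the best achievable stays under 306.

72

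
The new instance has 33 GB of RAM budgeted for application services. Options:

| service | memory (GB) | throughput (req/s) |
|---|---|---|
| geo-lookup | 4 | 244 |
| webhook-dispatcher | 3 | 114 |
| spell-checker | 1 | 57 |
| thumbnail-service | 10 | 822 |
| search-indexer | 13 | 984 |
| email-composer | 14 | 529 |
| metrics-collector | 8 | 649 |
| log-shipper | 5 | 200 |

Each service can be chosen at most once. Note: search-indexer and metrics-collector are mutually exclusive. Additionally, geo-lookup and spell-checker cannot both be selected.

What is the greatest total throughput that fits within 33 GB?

Geo-lookup + thumbnail-service + search-indexer + log-shipper uses 32 of the 33 GB and totals 2250.

2250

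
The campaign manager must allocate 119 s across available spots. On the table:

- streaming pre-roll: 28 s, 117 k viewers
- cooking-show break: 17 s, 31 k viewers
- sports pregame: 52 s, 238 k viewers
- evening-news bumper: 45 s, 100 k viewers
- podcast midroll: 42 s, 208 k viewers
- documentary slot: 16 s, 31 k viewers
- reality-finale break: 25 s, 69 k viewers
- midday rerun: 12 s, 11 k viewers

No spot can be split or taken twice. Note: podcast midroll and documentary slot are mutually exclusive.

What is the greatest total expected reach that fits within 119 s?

The ratio ordering already packs tightly: sports pregame + podcast midroll + reality-finale break, 119 s, 515.
Every other selection either busts 119 s or breaks a pairing rule or fails to beat 515.

515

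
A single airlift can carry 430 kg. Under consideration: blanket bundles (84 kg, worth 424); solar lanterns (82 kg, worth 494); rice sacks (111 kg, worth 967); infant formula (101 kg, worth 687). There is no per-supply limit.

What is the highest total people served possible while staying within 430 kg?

3395

The ratio ordering already packs tightly: solar lanterns + 3×rice sacks, 415 kg, 3395.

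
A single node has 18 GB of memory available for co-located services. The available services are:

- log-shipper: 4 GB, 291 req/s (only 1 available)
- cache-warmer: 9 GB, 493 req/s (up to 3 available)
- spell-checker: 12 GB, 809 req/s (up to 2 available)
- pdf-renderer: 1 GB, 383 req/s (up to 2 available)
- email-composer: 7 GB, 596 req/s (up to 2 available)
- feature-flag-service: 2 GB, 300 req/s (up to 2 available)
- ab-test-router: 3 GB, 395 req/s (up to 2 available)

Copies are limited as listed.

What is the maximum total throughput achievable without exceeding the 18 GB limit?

2452

Density check — pdf-renderer 383.00, feature-flag-service 150.00, ab-test-router 131.67, email-composer 85.14 are the best per GB.
A density-first pass picks log-shipper + 2×pdf-renderer + 2×feature-flag-service + 2×ab-test-router — 2447 at 16 GB.
Replace log-shipper and feature-flag-service with email-composer: the trade gains 5 net, giving 2452 at 17 GB.
The spare 1 GB is too small for any remaining service, and no exchange beats 2452.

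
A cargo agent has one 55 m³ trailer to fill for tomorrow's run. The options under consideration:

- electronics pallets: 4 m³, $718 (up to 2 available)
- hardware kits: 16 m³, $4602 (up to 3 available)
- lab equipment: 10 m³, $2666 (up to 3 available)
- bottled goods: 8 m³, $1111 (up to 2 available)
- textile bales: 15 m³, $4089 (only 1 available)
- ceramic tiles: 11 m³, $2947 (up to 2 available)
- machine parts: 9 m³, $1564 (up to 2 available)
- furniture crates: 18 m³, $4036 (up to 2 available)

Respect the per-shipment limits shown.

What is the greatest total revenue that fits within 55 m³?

15098

Ranking by ratio (revenue/m³): hardware kits 287.62, textile bales 272.60, ceramic tiles 267.91, lab equipment 266.60.
Greedy by ratio would take electronics pallets + 3×hardware kits: 52 m³ used, total 14524.
The 20 m³ tied up in electronics pallets and hardware kits is better spent on 2×ceramic tiles — total rises to 15098 (54 m³).
No other feasible combination exceeds 15098.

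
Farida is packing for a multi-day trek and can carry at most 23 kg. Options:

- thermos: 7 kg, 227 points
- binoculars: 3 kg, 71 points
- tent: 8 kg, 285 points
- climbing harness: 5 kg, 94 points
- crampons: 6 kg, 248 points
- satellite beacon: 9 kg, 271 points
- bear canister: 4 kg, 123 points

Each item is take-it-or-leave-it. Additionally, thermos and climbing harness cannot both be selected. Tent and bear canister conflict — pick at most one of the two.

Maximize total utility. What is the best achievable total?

804

A density-first pass picks thermos + tent + crampons — 760 at 21 kg.
Replace thermos with satellite beacon: the trade gains 44 net, giving 804 at 23 kg.
The closest alternative, thermos + tent + crampons, reaches only 760.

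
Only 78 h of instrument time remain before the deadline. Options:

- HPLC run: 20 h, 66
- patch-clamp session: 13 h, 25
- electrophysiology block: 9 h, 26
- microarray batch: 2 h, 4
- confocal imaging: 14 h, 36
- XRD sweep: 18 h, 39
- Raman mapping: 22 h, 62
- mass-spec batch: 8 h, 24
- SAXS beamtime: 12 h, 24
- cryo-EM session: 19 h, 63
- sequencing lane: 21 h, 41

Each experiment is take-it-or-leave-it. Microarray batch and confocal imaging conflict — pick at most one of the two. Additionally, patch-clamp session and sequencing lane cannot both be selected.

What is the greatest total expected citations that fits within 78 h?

241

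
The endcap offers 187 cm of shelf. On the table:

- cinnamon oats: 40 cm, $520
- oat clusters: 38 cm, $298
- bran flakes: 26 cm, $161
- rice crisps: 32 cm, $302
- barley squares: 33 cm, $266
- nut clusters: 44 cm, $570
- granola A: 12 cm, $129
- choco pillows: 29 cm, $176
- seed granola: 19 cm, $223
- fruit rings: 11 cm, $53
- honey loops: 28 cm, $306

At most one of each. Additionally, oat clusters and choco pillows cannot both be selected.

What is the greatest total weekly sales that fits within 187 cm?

Ranking by ratio (weekly sales/cm): cinnamon oats 13.00, nut clusters 12.95, seed granola 11.74.
Best packing: cinnamon oats + rice crisps + nut clusters + granola A + seed granola + fruit rings + honey loops — 186 cm, 2103 total.
An exhaustive check of the 2048 subsets confirms 2103.

2103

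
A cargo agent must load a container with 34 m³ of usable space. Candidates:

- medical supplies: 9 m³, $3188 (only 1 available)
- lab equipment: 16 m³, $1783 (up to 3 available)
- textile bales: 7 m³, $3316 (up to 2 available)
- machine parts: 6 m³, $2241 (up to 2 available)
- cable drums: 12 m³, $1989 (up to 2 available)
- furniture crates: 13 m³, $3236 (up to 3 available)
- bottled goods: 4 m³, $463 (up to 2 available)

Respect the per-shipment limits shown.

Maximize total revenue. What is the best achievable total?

12524

A density-first pass picks 2×textile bales + 2×machine parts + 2×bottled goods — 12040 at 34 m³.
Dropping machine parts and bottled goods frees 10 m³; slotting in medical supplies (9 m³) lifts the total to 12524 at 33 m³.
Every other selection either busts 34 m³ or exceeds an availability limit or fails to beat 12524.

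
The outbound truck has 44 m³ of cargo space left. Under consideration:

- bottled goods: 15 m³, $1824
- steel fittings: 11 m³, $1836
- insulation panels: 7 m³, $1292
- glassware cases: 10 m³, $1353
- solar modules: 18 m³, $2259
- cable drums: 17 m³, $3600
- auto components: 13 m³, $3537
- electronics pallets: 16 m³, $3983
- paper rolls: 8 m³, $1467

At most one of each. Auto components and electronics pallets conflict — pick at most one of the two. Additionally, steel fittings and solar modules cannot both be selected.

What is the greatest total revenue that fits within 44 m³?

9419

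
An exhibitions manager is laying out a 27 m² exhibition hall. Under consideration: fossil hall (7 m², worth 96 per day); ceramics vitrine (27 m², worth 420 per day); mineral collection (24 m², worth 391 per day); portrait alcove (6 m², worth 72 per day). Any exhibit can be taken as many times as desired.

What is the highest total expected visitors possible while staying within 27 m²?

By expected visitors per m²: mineral collection 16.29, ceramics vitrine 15.56, fossil hall 13.71 lead.
The ratio heuristic lands on mineral collection (391) but leaves 3 m² idle.
Dropping mineral collection frees 24 m²; slotting in ceramics vitrine (27 m²) lifts the total to 420 at 27 m².
That's the maximum — no swap from here does better than 420.

420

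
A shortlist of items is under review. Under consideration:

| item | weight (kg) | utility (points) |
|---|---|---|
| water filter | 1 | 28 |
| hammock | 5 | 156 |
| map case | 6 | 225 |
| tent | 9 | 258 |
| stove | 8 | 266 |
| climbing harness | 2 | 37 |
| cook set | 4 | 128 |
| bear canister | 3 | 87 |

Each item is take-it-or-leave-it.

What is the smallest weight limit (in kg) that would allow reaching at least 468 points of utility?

14

Minimise kg subject to total utility ≥ 468.
map case + stove reaches 491 using 14 kg.
Any bundle with less than 14 kg falls short of 468.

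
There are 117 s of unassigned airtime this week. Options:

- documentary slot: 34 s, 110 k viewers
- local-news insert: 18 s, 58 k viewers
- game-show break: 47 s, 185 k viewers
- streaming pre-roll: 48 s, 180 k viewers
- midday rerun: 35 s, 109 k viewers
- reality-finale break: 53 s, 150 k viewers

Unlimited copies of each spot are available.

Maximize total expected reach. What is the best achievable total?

428

Ranking by ratio (expected reach/s): game-show break 3.94, streaming pre-roll 3.75, documentary slot 3.24.
Local-news insert + 2×game-show break uses 112 of the 117 s and totals 428.
That's the maximum — no swap from here does better than 428.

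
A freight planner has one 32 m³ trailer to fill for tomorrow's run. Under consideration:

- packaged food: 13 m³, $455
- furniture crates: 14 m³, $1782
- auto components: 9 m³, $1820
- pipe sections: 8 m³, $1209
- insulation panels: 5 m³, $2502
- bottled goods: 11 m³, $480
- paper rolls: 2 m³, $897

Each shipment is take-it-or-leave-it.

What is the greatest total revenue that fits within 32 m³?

Greedy by ratio would take auto components + pipe sections + insulation panels + paper rolls: 24 m³ used, total 6428.
The 8 m³ tied up in pipe sections is better spent on furniture crates — total rises to 7001 (30 m³).
Nothing else within 32 m³ beats 7001.

7001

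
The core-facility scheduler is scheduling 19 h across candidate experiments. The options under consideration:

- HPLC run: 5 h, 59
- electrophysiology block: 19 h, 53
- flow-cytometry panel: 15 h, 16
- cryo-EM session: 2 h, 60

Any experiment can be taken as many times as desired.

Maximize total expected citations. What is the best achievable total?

540

By expected citations per h: cryo-EM session 30.00, HPLC run 11.80, electrophysiology block 2.79, flow-cytometry panel 1.07 lead.
Best packing: 9×cryo-EM session — 18 h, 540 total.
The spare 1 h is too small for any remaining experiment, and no exchange beats 540.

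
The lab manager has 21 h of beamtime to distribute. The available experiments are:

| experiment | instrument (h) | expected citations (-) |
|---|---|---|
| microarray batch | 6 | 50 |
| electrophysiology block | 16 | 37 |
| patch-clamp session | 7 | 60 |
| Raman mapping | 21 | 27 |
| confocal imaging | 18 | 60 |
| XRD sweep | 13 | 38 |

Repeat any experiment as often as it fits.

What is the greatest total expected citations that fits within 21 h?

By expected citations per h: patch-clamp session 8.57, microarray batch 8.33, confocal imaging 3.33, XRD sweep 2.92 lead.
Taking 3×patch-clamp session: 21 h used, 180 in expected citations.
That's the maximum — no swap from here does better than 180.

180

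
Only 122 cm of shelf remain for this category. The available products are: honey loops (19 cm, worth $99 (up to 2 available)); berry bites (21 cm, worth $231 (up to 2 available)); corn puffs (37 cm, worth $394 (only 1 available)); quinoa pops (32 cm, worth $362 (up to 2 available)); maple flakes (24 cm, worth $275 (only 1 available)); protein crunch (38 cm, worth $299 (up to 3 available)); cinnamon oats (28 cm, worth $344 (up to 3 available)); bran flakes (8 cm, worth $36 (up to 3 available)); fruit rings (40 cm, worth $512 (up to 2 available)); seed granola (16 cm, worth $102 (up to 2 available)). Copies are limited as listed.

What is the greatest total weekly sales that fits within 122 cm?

1486

Filling by ratio: cinnamon oats + bran flakes + 2×fruit rings for 1404, with 6 cm left unused.
Replace cinnamon oats and bran flakes with 2×berry bites: the trade gains 82 net, giving 1486 at 122 cm.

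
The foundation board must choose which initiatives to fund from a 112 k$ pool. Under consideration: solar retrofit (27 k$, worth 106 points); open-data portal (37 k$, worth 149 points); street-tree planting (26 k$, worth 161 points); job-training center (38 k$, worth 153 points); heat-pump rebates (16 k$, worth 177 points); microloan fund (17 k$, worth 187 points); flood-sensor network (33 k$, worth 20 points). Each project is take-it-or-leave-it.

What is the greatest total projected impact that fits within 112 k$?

By projected impact per k$: heat-pump rebates 11.06, microloan fund 11.00, street-tree planting 6.19, open-data portal 4.03 lead.
Taking the top-ratio projects first gives open-data portal + street-tree planting + heat-pump rebates + microloan fund for 674 (96 k$).
Dropping open-data portal frees 37 k$; slotting in job-training center (38 k$) lifts the total to 678 at 97 k$.
Runner-up open-data portal + street-tree planting + heat-pump rebates + microloan fund tops out at 674.

678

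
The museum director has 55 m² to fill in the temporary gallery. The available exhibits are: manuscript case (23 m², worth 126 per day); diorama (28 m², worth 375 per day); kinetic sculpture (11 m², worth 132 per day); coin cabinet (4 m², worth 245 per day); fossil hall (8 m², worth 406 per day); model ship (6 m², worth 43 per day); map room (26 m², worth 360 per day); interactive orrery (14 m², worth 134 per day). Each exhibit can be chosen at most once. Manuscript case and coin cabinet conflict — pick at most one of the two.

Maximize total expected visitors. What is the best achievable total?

The ratio ordering already packs tightly: kinetic sculpture + coin cabinet + fossil hall + model ship + map room, 55 m², 1186.

1186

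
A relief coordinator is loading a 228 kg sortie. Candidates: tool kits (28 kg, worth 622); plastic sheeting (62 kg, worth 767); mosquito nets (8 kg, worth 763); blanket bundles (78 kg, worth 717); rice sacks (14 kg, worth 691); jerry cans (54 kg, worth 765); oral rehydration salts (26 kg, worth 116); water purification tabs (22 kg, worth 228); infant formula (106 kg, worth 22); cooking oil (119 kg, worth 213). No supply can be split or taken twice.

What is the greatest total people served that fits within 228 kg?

3952

By people served per kg: mosquito nets 95.38, rice sacks 49.36, tool kits 22.21, jerry cans 14.17 lead.
Tool kits + plastic sheeting + mosquito nets + rice sacks + jerry cans + oral rehydration salts + water purification tabs uses 214 of the 228 kg and totals 3952.
No other feasible combination exceeds 3952.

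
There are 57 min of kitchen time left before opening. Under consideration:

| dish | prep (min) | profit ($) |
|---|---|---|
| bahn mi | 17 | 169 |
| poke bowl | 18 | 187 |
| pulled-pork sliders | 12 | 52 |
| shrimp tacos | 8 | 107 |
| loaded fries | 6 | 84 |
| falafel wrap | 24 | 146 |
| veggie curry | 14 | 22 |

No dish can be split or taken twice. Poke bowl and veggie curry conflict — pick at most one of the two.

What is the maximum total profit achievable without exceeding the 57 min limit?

The ratio ordering already packs tightly: bahn mi + poke bowl + shrimp tacos + loaded fries, 49 min, 547.

547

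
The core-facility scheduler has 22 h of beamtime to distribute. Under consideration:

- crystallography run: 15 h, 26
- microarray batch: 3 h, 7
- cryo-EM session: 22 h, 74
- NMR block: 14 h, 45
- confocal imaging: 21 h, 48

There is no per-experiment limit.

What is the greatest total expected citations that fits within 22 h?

Taking cryo-EM session: 22 h used, 74 in expected citations.
No other feasible combination exceeds 74.

74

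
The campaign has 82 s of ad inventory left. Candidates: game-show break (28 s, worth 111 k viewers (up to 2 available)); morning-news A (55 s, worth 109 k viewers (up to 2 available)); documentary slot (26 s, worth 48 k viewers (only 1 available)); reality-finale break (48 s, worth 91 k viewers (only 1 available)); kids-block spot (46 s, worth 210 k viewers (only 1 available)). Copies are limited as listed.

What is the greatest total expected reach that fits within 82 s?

The ratio ordering already packs tightly: game-show break + kids-block spot, 74 s, 321.

321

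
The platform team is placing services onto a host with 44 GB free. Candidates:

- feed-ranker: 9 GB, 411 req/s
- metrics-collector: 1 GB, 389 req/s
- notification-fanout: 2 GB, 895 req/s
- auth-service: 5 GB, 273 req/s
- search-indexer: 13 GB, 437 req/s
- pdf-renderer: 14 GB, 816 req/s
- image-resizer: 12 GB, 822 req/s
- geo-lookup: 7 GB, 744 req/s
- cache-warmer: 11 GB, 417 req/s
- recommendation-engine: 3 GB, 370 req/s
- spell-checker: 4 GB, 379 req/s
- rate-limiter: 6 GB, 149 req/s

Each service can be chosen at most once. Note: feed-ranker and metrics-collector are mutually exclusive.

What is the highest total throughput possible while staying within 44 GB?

Best packing: metrics-collector + notification-fanout + pdf-renderer + image-resizer + geo-lookup + recommendation-engine + spell-checker — 43 GB, 4415 total.

4415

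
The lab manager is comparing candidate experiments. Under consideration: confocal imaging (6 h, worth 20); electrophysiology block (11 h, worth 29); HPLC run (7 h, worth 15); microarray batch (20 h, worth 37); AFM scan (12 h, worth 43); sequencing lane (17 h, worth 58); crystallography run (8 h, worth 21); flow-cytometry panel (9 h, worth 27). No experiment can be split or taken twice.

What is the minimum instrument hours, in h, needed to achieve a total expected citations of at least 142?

Need the lightest bundle worth ≥ 142.
confocal imaging + AFM scan + sequencing lane + crystallography run: 142 expected citations at 43 h.
No combination under 43 h hits 142.

43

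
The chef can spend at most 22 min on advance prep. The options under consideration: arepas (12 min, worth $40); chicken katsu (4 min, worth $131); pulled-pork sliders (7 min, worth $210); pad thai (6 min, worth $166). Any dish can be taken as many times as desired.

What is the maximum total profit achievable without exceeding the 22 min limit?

A density-first pass picks 5×chicken katsu — 655 at 20 min.
Dropping chicken katsu frees 4 min; slotting in pad thai (6 min) lifts the total to 690 at 22 min.
That's the maximum — no swap from here does better than 690.

690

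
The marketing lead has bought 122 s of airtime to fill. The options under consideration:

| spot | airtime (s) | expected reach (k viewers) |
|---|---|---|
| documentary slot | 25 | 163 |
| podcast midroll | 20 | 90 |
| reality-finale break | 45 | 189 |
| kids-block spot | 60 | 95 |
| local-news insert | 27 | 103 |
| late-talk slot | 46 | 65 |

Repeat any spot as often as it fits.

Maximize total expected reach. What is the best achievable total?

742

Best packing: 4×documentary slot + podcast midroll — 120 s, 742 total.
Nothing else within 122 s beats 742.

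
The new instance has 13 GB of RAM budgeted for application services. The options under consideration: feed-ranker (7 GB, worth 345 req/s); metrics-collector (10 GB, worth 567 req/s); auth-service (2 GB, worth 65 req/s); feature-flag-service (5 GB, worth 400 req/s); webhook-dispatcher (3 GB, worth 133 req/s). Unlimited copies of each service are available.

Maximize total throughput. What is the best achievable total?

933

2×feature-flag-service + webhook-dispatcher uses 13 of the 13 GB and totals 933.
Nothing else within 13 GB beats 933.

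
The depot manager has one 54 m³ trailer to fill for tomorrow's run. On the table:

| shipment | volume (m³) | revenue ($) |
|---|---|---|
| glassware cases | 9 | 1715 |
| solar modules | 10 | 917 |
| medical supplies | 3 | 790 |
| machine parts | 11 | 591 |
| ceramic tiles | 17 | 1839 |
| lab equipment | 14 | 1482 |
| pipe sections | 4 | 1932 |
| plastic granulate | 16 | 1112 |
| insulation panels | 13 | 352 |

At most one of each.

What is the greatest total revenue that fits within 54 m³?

Greedy by ratio would take glassware cases + medical supplies + ceramic tiles + lab equipment + pipe sections: 47 m³ used, total 7758.
Dropping medical supplies frees 3 m³; slotting in solar modules (10 m³) lifts the total to 7885 at 54 m³.
That's the maximum — no swap from here does better than 7885.

7885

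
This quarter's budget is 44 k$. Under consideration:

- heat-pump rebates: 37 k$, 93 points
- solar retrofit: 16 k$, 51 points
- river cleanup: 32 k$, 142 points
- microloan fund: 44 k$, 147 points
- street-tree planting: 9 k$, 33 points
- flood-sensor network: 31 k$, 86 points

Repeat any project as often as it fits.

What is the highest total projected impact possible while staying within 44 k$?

175

Ranking by ratio (projected impact/k$): river cleanup 4.44, street-tree planting 3.67, microloan fund 3.34.
Taking river cleanup + street-tree planting: 41 k$ used, 175 in projected impact.
The spare 3 k$ is too small for any remaining project, and no exchange beats 175.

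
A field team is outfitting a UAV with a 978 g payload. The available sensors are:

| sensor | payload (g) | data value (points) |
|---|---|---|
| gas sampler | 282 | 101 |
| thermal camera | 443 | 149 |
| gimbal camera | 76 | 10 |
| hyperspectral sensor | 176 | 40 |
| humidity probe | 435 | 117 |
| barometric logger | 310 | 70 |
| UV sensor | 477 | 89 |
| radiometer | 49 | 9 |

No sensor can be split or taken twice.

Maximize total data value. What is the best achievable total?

300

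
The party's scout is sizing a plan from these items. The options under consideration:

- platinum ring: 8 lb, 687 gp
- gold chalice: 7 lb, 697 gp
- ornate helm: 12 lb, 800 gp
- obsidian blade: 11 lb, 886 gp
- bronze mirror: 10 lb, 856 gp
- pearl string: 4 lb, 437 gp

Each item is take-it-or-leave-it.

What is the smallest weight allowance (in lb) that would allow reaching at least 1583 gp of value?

18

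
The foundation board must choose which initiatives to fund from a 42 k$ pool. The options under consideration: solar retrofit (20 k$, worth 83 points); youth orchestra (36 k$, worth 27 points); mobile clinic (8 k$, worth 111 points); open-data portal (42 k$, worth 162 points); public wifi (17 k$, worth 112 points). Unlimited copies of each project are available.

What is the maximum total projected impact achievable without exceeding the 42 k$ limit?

555

Best packing: 5×mobile clinic — 40 k$, 555 total.
The spare 2 k$ is too small for any remaining project, and no exchange beats 555.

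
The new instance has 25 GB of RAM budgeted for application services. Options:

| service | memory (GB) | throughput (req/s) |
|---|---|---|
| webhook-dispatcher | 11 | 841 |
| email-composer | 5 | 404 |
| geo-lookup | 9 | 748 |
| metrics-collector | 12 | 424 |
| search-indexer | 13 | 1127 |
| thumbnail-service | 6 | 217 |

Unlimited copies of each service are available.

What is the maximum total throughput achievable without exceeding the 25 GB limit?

2020

Density check — search-indexer 86.69, geo-lookup 83.11, email-composer 80.80, webhook-dispatcher 76.45 are the best per GB.
Taking the top-ratio services first gives geo-lookup + search-indexer for 1875 (22 GB).
Replace geo-lookup and search-indexer with 5×email-composer: the trade gains 145 net, giving 2020 at 25 GB.
Every other selection either busts 25 GB or fails to beat 2020.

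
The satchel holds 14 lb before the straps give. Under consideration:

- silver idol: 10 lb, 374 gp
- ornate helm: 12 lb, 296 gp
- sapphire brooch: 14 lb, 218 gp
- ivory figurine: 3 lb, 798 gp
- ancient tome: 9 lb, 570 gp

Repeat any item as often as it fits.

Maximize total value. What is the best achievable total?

3192

Density check — ivory figurine 266.00, ancient tome 63.33, silver idol 37.40, ornate helm 24.67 are the best per lb.
4×ivory figurine uses 12 of the 14 lb and totals 3192.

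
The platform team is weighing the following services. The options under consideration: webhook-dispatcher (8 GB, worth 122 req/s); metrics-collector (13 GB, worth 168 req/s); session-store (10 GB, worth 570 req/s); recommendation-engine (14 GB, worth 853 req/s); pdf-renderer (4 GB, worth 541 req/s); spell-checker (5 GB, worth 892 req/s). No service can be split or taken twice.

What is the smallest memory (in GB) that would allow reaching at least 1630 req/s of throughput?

19

Look for the lowest-memory combination reaching 1630.
recommendation-engine + spell-checker: 1745 throughput at 19 GB.
No combination under 19 GB hits 1630.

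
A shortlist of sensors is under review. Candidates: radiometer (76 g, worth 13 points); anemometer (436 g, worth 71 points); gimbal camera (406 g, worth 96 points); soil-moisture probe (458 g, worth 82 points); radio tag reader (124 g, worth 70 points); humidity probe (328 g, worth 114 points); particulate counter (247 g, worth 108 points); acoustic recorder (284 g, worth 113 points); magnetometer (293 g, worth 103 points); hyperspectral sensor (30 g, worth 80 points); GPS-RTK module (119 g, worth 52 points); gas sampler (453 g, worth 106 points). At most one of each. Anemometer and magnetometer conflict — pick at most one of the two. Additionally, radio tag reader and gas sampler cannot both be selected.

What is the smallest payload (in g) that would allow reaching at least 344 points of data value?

Look for the lowest-payload combination reaching 344.
Taking particulate counter + acoustic recorder + hyperspectral sensor + GPS-RTK module gives 353 (≥ 344) for 680 g.
No combination under 680 g hits 344.

680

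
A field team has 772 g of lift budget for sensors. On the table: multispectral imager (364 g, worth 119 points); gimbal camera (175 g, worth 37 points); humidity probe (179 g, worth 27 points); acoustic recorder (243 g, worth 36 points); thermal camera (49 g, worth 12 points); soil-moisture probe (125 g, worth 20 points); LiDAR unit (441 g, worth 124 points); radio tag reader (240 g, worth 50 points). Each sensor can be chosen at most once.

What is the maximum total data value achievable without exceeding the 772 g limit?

195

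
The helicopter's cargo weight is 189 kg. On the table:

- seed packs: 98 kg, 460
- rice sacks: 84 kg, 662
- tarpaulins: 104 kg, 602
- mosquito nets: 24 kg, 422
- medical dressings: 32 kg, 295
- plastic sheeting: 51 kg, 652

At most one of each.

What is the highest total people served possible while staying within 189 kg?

A density-first pass picks mosquito nets + medical dressings + plastic sheeting — 1369 at 107 kg.
Dropping medical dressings frees 32 kg; slotting in rice sacks (84 kg) lifts the total to 1736 at 159 kg.

1736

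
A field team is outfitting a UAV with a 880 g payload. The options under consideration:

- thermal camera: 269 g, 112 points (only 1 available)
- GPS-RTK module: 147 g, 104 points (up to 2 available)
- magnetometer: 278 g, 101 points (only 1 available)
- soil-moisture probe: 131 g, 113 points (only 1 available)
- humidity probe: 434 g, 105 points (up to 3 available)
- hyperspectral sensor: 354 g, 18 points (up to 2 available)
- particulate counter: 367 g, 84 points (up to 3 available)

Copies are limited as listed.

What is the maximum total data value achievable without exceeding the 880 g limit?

433

Density check — soil-moisture probe 0.86, GPS-RTK module 0.71, thermal camera 0.42, magnetometer 0.36 are the best per g.
Best packing: thermal camera + 2×GPS-RTK module + soil-moisture probe — 694 g, 433 total.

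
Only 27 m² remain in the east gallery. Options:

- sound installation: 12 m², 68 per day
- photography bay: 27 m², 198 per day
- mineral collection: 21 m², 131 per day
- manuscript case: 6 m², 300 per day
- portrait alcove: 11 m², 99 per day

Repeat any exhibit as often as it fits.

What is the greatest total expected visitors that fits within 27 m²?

1200

4×manuscript case uses 24 of the 27 m² and totals 1200.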